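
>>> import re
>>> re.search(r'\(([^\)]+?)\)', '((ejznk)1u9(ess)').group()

'((ejznk)'

`re.search` tries every starting position until one works.
The match spans [0:8] → '((ejznk)'.
Captured: group 1 = '(ejznk'.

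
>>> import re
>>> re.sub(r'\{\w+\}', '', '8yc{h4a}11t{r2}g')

Every occurrence is swapped for ''.

'8yc11tg'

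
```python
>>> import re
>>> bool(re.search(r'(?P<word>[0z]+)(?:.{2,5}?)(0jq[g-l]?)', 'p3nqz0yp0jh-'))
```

False

The pattern matches one or more of one of [0z] (captured as 'word'); then 2 to 5 of any character (lazy) (non-capturing group); then the literal '0jq', then optionally a character in [g-l] (captured).
Unlike `match`, `search` isn't anchored — it looks for the pattern anywhere in the string.
Here nothing in the string fits, so the call returns None, and `bool(None)` is False.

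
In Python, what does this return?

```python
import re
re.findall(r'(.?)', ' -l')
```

[' ', '-', 'l', '']

The pattern matches optionally any character (captured).
One capturing group, so `findall` returns just the captured substring from each match — 4 in all.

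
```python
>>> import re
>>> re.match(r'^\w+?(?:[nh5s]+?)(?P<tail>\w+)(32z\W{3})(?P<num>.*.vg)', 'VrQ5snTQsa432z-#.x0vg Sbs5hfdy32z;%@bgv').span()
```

(0, 21)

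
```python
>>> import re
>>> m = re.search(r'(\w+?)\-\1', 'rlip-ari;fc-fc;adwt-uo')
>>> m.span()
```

After group 1 captures some text, `\1` only succeeds where that same text appears again.
Unlike `match`, `search` isn't anchored — it looks for the pattern anywhere in the string.
The match spans [9:14] → 'fc-fc'.
Captured: group 1 = 'fc'.

(9, 14)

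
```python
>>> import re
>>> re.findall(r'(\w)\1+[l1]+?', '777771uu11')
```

['7', 'u']

`\1` is not a pattern — it's the concrete string captured by group 1, re-applied verbatim.
Matches: at [0:6] match '777771', group 1 = '7'; at [6:9] match 'uu1', group 1 = 'u'.
`findall` collects group 1 from each match (2 total).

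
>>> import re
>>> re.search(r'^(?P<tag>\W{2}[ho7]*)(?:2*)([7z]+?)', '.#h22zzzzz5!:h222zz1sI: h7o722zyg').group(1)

'.#h'

The match spans [0:6] → '.#h22z'.
Captured: group 1 = '.#h', group 2 = 'z'.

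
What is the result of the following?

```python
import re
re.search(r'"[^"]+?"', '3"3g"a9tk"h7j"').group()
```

'"3g"'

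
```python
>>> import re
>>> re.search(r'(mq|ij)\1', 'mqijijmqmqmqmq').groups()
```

('ij',)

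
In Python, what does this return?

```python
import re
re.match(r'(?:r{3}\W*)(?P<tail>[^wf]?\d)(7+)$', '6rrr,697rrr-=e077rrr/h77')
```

`match` is anchored at position 0; if the pattern doesn't fit there, it returns None.
Here position 0 doesn't satisfy it, so the call returns None.

None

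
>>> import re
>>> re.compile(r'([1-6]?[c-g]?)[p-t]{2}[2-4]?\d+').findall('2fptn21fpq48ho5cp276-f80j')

['1f']

This matches optionally a character in [1-6], then optionally a character in [c-g] (captured); then exactly 2 of a character in [p-t], then optionally a character in [2-4], then one or more of a digit.
Matches: at [6:12] match '1fpq48', group 1 = '1f'.
Because there's exactly one group, `findall` drops the full match and keeps group 1 from the one hit.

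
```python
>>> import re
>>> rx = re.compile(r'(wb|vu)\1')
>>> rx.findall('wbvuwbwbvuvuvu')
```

`\1` has to match the exact text group 1 already captured.
Matches: at [4:8] match 'wbwb', group 1 = 'wb'; at [8:12] match 'vuvu', group 1 = 'vu'.
Because there's exactly one group, `findall` drops the full match and keeps group 1 from each hit.

['wb', 'vu']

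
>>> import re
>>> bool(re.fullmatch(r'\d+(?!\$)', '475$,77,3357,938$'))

False

The negative lookahead/lookbehind blocks any match where the forbidden context is present.
`re.fullmatch` requires the pattern to consume the entire string.
Here the string isn't matched end-to-end, so the call returns None, and `bool(None)` is False.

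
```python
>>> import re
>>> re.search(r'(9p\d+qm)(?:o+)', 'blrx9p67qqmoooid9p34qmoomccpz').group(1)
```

The match spans [16:24] → '9p34qmoo'.
Captured: group 1 = '9p34qm'.

'9p34qm'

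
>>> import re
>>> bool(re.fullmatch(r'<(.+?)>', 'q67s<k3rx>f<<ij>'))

`re.fullmatch` is like wrapping the pattern in `^…$` (in single-line mode).
Here the pattern can't cover the whole string, so the call returns None, and `bool(None)` is False.

False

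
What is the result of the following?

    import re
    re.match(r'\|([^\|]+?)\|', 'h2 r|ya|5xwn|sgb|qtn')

With `match`, the pattern is implicitly anchored at the beginning.
Here the string doesn't start with a match, so the call returns None.

None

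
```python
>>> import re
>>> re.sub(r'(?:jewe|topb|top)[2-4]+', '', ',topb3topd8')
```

',topd8'

Matches: at [1:6] → 'topb3'.
Each match is replaced by ''.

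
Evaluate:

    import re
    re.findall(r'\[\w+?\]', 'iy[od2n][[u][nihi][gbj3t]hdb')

['[od2n]', '[u]', '[nihi]', '[gbj3t]']

Walking the string: at [2:8] → '[od2n]'; at [9:12] → '[u]'; at [12:18] → '[nihi]'; at [18:25] → '[gbj3t]'.
`findall` yields the raw match text (4 of them) because the pattern has no groups.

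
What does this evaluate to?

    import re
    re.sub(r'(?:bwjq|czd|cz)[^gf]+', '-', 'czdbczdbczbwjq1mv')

'-'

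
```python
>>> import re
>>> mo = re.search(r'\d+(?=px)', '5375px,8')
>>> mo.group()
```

'5375'

The positive lookaround only admits positions where the adjacent text matches; those characters stay outside the span.
The match spans [0:4] → '5375'.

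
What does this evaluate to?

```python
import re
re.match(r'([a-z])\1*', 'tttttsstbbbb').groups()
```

('t',)

The backreference `\1` re-matches whatever the first group consumed, character for character.
`re.match` won't scan ahead — the pattern has to work from the very first character.
The match spans [0:5] → 'ttttt'.
Captured: group 1 = 't'.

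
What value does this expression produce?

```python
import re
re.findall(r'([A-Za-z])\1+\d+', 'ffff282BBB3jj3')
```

['f', 'B', 'j']

The backreference `\1` re-matches whatever the first group consumed, character for character.
Scanning left to right: at [0:7] match 'ffff282', group 1 = 'f'; at [7:11] match 'BBB3', group 1 = 'B'; at [11:14] match 'jj3', group 1 = 'j'.
`findall` collects group 1 from each match (3 total).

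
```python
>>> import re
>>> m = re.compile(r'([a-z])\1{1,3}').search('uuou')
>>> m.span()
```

The backreference `\1` re-matches whatever the first group consumed, character for character.
`re.search` tries every starting position until one works.
The match spans [0:2] → 'uu'.
Captured: group 1 = 'u'.

(0, 2)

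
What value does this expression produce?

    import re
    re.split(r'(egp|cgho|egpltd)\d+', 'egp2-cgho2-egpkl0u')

Matches to split on: at [0:4] → 'egp2'; at [5:10] → 'cgho2'.
`re.split` interleaves the captured-group text with the surrounding fragments.

['', 'egp', '-', 'cgho', '-egpkl0u']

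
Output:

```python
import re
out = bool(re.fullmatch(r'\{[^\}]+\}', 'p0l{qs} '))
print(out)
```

False

`re.fullmatch` is like wrapping the pattern in `^…$` (in single-line mode).
Here there's no way to consume every character, so the call returns None, and `bool(None)` is False.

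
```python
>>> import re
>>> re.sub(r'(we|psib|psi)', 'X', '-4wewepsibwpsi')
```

Branches in `(...|...)` are attempted left-to-right; the first branch that allows the whole pattern to succeed is taken.
Matches: at [2:4] → 'we'; at [4:6] → 'we'; at [6:10] → 'psib'; at [11:14] → 'psi'.
Every occurrence is swapped for 'X'.

'-4XXXwX'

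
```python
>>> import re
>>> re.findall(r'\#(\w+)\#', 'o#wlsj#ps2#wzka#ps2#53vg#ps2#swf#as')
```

['wlsj', 'wzka', '53vg', 'swf']

Because there's exactly one group, `findall` drops the full match and keeps group 1 from each hit.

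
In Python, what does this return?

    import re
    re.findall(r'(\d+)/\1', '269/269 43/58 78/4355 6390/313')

['269']

A backreference is literal: `\1` must see the identical characters the first group matched.
Scanning left to right: at [0:7] match '269/269', group 1 = '269'.
One capturing group, so `findall` returns just the captured substring from the one match — 1 in all.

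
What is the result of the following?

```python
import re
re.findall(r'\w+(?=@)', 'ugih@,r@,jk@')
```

['ugih', 'r', 'jk']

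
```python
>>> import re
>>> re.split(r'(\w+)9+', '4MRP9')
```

['', '4MRP', '']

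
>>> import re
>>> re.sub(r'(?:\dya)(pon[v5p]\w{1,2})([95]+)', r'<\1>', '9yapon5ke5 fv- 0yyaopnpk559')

This matches a digit, then the literal 'ya' (non-capturing group); then the literal 'pon', then one of [v5p], then 1 to 2 of a word character (captured); then one or more of one of [95] (captured).
`\1` in the replacement pulls in group 1's text for each match.

'<pon5ke> fv- 0yyaopnpk559'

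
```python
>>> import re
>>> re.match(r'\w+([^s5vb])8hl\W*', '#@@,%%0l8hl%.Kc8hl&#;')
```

Pattern: one or more of a word character; then any character except [s5vb] (captured); then the literal '8hl', then zero or more of a non-word character.
`re.match` won't scan ahead — the pattern has to work from the very first character.
Here position 0 doesn't satisfy it, so the call returns None.

None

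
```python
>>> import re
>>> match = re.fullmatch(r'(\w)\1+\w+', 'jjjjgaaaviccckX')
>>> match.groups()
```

('j',)

The match spans [0:15] → 'jjjjgaaaviccckX'.
Captured: group 1 = 'j'.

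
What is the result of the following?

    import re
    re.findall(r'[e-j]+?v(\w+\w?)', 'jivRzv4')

['Rzv4']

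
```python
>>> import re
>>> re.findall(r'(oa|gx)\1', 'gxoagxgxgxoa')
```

`\1` is not a pattern — it's the concrete string captured by group 1, re-applied verbatim.
With a single group, `findall` returns only what that group captured — 1 item.

['gx']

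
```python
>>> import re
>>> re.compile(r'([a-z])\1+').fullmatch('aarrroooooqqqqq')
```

None

`re.fullmatch` is like wrapping the pattern in `^…$` (in single-line mode).
Here the pattern can't cover the whole string, so the call returns None.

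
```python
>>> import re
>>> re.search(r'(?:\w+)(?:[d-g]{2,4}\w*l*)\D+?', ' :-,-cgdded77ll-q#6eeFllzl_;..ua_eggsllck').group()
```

'cgdded77ll-'

This matches one or more of a word character (non-capturing group); then 2 to 4 of a character in [d-g], then zero or more of a word character, then zero or more of the literal 'l' (non-capturing group); then one or more of a non-digit (lazy).
A `+?`/`*?`/`{m,n}?` starts at its minimum and grows only as far as needed for what follows to match.
Unlike `match`, `search` isn't anchored — it looks for the pattern anywhere in the string.
The match spans [5:16] → 'cgdded77ll-'.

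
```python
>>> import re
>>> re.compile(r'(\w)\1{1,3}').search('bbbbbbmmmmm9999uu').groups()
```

After group 1 captures some text, `\1` only succeeds where that same text appears again.
`re.search` scans for the first position where the pattern succeeds.
The match spans [0:4] → 'bbbb'.
Captured: group 1 = 'b'.

('b',)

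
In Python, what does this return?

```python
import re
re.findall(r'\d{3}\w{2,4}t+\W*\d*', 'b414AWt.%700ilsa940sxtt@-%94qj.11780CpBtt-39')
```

['414AWt.%700', '940sxtt@-%94', '1780CpBtt-39']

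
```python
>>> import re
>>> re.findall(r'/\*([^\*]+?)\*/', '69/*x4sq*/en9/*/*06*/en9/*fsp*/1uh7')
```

['x4sq', '06', 'fsp']

Walking the string: at [2:10] match '/*x4sq*/', group 1 = 'x4sq'; at [15:21] match '/*06*/', group 1 = '06'; at [24:31] match '/*fsp*/', group 1 = 'fsp'.
`findall` collects group 1 from each match (3 total).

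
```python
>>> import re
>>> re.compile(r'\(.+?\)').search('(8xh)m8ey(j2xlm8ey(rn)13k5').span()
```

(0, 5)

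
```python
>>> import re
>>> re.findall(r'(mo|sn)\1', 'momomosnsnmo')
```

After group 1 captures some text, `\1` only succeeds where that same text appears again.
With a single group, `findall` returns only what that group captured — 2 items.

['mo', 'sn']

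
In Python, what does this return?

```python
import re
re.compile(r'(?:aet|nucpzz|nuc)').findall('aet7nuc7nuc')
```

['aet', 'nuc', 'nuc']

With no groups in the pattern, `findall` gives back each whole match — 3 here.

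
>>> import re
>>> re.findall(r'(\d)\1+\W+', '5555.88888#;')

After group 1 captures some text, `\1` only succeeds where that same text appears again.
With a single group, `findall` returns only what that group captured — 2 items.

['5', '8']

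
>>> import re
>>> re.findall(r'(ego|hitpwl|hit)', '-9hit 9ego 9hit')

Walking the string: at [2:5] match 'hit', group 1 = 'hit'; at [7:10] match 'ego', group 1 = 'ego'; at [12:15] match 'hit', group 1 = 'hit'.
`findall` collects group 1 from each match (3 total).

['hit', 'ego', 'hit']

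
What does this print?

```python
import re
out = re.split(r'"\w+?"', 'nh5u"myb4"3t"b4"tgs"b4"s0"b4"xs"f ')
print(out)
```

['nh5u', '3t', 'tgs', 's0', 'xs"f ']

Matches to split on: at [4:10] → '"myb4"'; at [12:16] → '"b4"'; at [19:23] → '"b4"'; at [25:29] → '"b4"'.
Each match becomes a cut point; 5 segments remain.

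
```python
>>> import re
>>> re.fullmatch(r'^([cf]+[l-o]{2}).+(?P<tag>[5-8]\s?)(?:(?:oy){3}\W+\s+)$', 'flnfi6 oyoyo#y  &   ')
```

`fullmatch` succeeds only if the pattern covers the string from start to end.
Here the string isn't matched end-to-end, so the call returns None.

None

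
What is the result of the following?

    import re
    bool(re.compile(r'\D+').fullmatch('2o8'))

False

The pattern matches one or more of a non-digit.
`fullmatch` succeeds only if the pattern covers the string from start to end.
Here the pattern can't cover the whole string, so the call returns None, and `bool(None)` is False.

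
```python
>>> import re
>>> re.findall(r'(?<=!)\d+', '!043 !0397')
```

['043', '0397']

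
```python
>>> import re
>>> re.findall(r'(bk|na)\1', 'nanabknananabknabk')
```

The backreference `\1` re-matches whatever the first group consumed, character for character.
Scanning left to right: at [0:4] match 'nana', group 1 = 'na'; at [6:10] match 'nana', group 1 = 'na'.
Because there's exactly one group, `findall` drops the full match and keeps group 1 from each hit.

['na', 'na']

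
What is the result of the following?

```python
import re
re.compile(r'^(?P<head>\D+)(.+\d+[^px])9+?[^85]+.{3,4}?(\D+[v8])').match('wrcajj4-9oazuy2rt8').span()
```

`re.match` only tries the pattern at the start of the string.
The match spans [0:18] → 'wrcajj4-9oazuy2rt8'.

(0, 18)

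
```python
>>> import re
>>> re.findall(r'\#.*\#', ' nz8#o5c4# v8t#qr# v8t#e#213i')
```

['#o5c4# v8t#qr# v8t#e#']

Scanning left to right: at [4:25] → '#o5c4# v8t#qr# v8t#e#'.
Since nothing is captured, `findall` lists the 1 matched substring directly.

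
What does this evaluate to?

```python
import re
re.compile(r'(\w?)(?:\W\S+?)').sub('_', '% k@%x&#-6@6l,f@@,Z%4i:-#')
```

Each match is replaced by '_'.

'%__________#'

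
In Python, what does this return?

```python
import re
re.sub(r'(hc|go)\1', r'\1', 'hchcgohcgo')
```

'hcgohcgo'

A backreference is literal: `\1` must see the identical characters the first group matched.
Matches: at [0:4] → 'hchc'.
`\1` in the replacement pulls in group 1's text for each match.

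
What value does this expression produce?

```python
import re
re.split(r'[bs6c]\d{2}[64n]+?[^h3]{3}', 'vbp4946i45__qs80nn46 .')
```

Pattern: one of [bs6c], then exactly 2 of a digit, then one or more of one of [64n] (lazy); then exactly 3 of any character except [h3].
Matches to split on: at [13:20] → 's80nn46'.
The string is cut at each match, leaving 2 pieces.

['vbp4946i45__q', ' .']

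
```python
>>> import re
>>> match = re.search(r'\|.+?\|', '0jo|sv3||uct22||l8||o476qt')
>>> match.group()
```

The match spans [3:8] → '|sv3|'.

'|sv3|'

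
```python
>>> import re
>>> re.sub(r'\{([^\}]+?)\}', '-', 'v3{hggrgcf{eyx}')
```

Matches: at [2:15] → '{hggrgcf{eyx}'.
Each match is replaced by '-'.

'v3-'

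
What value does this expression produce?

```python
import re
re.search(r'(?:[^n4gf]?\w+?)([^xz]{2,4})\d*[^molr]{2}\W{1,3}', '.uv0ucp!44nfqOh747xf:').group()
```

'.uv0ucp!'

Pattern: optionally any character except [n4gf], then one or more of a word character (lazy) (non-capturing group); then 2 to 4 of any character except [xz] (captured); then zero or more of a digit, then exactly 2 of any character except [molr], then 1 to 3 of a non-word character.
The match spans [0:8] → '.uv0ucp!'.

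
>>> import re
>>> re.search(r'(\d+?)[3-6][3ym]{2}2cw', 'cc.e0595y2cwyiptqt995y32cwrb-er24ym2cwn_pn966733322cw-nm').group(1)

This matches one or more of a digit (lazy) (captured); then a character in [3-6], then exactly 2 of one of [3ym], then the literal '2cw'.
`re.search` scans for the first position where the pattern succeeds.
The match spans [18:26] → '995y32cw'.
Captured: group 1 = '99'.

'99'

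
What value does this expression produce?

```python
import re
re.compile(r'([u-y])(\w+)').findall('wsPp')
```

[('w', 'sPp')]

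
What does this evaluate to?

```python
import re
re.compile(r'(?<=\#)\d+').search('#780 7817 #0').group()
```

'780'

Because the assertion is zero-width, the text it checks is not consumed and won't appear in the result.
`re.search` scans for the first position where the pattern succeeds.
The match spans [1:4] → '780'.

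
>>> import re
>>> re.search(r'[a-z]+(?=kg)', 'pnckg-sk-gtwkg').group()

Because the assertion is zero-width, the text it checks is not consumed and won't appear in the result.
`re.search` tries every starting position until one works.
The match spans [0:3] → 'pnc'.

'pnc'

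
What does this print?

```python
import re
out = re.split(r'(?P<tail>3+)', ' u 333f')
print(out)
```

The pattern matches one or more of a literal '3' (captured as 'tail').
Matches to split on: at [3:6] → '333'.
With a capturing group present, the delimiter's captured portion is kept in the result list.

[' u ', '333', 'f']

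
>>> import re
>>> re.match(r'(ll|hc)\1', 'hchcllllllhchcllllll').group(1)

'hc'

The match spans [0:4] → 'hchc'.
Captured: group 1 = 'hc'.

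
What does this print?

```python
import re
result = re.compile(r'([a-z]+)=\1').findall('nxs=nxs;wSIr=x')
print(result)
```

After group 1 captures some text, `\1` only succeeds where that same text appears again.
One capturing group, so `findall` returns just the captured substring from the one match — 1 in all.

['nxs']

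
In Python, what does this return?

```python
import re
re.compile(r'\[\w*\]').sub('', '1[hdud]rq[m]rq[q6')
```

Matches: at [1:7] → '[hdud]'; at [9:12] → '[m]'.
Every occurrence is swapped for ''.

'1rqrq[q6'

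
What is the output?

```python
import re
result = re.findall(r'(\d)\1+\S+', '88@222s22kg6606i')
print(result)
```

['8']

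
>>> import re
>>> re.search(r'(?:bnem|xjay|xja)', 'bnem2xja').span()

Unlike `match`, `search` isn't anchored — it looks for the pattern anywhere in the string.
The match spans [0:4] → 'bnem'.

(0, 4)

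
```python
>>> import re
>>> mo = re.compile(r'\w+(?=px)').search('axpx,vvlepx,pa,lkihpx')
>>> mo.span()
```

The `(?=…)`/`(?<=…)` assertion just peeks at neighbouring text; it doesn't advance the match position.
The match spans [0:2] → 'ax'.

(0, 2)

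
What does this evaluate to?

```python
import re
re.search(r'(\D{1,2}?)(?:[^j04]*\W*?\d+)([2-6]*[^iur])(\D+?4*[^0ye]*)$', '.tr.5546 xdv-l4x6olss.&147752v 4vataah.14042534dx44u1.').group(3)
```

This matches 1 to 2 of a non-digit (lazy) (captured); then zero or more of any character except [j04], then zero or more of a non-word character (lazy), then one or more of a digit (non-capturing group); then zero or more of a character in [2-6], then any character except [iur] (captured); then one or more of a non-digit (lazy), then zero or more of the literal '4', then zero or more of any character except [0ye] (captured); then anchored at the end.
With the lazy modifier that quantifier settles for the fewest repetitions that let the rest of the pattern succeed (the atoms after it are unaffected and can still be greedy).
Unlike `match`, `search` isn't anchored — it looks for the pattern anywhere in the string.
The match spans [32:54] → 'vataah.14042534dx44u1.'.
Captured: group 1 = 'v', group 2 = 'd', group 3 = 'x44u1.'.

'x44u1.'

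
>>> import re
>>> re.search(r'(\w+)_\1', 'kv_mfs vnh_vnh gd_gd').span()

(7, 14)

A backreference is literal: `\1` must see the identical characters the first group matched.
`re.search` tries every starting position until one works.
The match spans [7:14] → 'vnh_vnh'.
Captured: group 1 = 'vnh'.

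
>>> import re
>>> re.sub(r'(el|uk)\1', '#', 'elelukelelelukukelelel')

`\1` has to match the exact text group 1 already captured.
Matches: at [0:4] → 'elel'; at [6:10] → 'elel'; at [12:16] → 'ukuk'; at [16:20] → 'elel'.
Each match is replaced by '#'.

'#uk#el##el'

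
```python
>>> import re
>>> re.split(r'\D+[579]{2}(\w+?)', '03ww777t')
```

['03', '7', 't']

Pattern: one or more of a non-digit, then exactly 2 of one of [579]; then one or more of a word character (lazy) (captured).
Lazy quantifiers expand one character at a time until the remainder of the pattern can match.
Matches to split on: at [2:7] → 'ww777'.
`re.split` interleaves the captured-group text with the surrounding fragments.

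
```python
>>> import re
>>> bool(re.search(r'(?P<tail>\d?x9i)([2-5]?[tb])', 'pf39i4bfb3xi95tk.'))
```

Pattern: optionally a digit, then the literal 'x9i' (captured as 'tail'); then optionally a character in [2-5], then one of [tb] (captured).
Here nothing in the string fits, so the call returns None, and `bool(None)` is False.

False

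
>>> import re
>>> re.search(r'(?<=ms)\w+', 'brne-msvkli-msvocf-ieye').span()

The lookaround is zero-width — it requires the adjacent text to match without consuming it, so the asserted text isn't part of the match.
The match spans [7:11] → 'vkli'.

(7, 11)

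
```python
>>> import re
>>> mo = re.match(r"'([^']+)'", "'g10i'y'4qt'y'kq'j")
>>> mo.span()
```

(0, 6)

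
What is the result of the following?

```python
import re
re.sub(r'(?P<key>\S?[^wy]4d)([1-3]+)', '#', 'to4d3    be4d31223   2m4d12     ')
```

'#    #   #     '

Pattern: optionally a non-whitespace character, then any character except [wy], then the literal '4d' (captured as 'key'); then one or more of a character in [1-3] (captured).
Matches: at [0:5] → 'to4d3'; at [9:18] → 'be4d31223'; at [21:27] → '2m4d12'.
`sub` substitutes '#' at each match site.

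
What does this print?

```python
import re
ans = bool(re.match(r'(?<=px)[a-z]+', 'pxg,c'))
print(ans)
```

`match` is anchored at position 0; if the pattern doesn't fit there, it returns None.
Here position 0 doesn't satisfy it, so the call returns None, and `bool(None)` is False.

False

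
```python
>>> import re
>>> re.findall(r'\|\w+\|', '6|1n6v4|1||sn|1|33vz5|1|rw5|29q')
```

['|1n6v4|', '|sn|', '|33vz5|', '|rw5|']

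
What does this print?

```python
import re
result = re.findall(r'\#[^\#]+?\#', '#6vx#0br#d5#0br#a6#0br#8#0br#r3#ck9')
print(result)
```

['#6vx#', '#d5#', '#a6#', '#8#', '#r3#']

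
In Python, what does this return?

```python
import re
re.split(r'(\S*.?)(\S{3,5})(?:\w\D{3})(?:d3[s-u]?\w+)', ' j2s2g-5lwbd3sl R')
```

[' ', 'j2s', '2g-', ' R']

The group in the pattern means `split` returns the separators' captures alongside the pieces.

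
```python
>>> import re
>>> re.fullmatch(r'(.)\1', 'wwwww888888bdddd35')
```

`\1` has to match the exact text group 1 already captured.
`re.fullmatch` is like wrapping the pattern in `^…$` (in single-line mode).
Here there's no way to consume every character, so the call returns None.

None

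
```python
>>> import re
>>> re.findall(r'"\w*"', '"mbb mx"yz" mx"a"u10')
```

['"yz"', '"a"']

Walking the string: at [7:11] → '"yz"'; at [14:17] → '"a"'.
With no groups in the pattern, `findall` gives back each whole match — 2 here.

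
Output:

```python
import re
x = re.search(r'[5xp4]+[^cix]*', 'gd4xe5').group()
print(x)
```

4xe5

This matches one or more of one of [5xp4]; then zero or more of any character except [cix].
Unlike `match`, `search` isn't anchored — it looks for the pattern anywhere in the string.
The match spans [2:6] → '4xe5'.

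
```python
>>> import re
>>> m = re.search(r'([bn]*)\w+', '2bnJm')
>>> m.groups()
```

The match spans [0:5] → '2bnJm'.
Captured: group 1 = ''.

('',)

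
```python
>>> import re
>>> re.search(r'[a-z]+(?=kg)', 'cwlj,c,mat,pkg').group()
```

'p'

Lookahead/lookbehind check context without consuming it, so the matched span excludes the asserted characters.
The match spans [11:12] → 'p'.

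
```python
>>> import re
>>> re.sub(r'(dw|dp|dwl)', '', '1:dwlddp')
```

Alternation tries branches left to right and keeps the first one that lets the overall match succeed at that position.
Matches: at [2:4] → 'dw'; at [6:8] → 'dp'.
`sub` substitutes '' at each match site.

'1:ld'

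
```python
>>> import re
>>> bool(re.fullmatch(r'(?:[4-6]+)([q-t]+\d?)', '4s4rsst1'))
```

Pattern: one or more of a character in [4-6] (non-capturing group); then one or more of a character in [q-t], then optionally a digit (captured).
`fullmatch` succeeds only if the pattern covers the string from start to end.
Here the pattern can't cover the whole string, so the call returns None, and `bool(None)` is False.

False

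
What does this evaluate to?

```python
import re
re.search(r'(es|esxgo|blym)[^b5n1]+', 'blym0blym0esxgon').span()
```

`re.search` scans for the first position where the pattern succeeds.
The match spans [0:5] → 'blym0'.
Captured: group 1 = 'blym'.

(0, 5)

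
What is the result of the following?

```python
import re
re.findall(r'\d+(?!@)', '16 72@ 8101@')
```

['16', '7', '810']

A negative assertion filters positions out without eating any characters.
`findall` yields the raw match text (3 of them) because the pattern has no groups.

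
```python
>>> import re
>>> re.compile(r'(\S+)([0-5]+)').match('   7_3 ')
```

Pattern: one or more of a non-whitespace character (captured); then one or more of a character in [0-5] (captured).
`re.match` won't scan ahead — the pattern has to work from the very first character.
Here position 0 doesn't satisfy it, so the call returns None.

None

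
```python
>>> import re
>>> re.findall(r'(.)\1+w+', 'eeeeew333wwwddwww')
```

`\1` is not a pattern — it's the concrete string captured by group 1, re-applied verbatim.
Walking the string: at [0:6] match 'eeeeew', group 1 = 'e'; at [6:12] match '333www', group 1 = '3'; at [12:17] match 'ddwww', group 1 = 'd'.
One capturing group, so `findall` returns just the captured substring from each match — 3 in all.

['e', '3', 'd']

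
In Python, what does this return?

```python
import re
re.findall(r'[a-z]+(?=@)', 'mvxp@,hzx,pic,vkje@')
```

Because the assertion is zero-width, the text it checks is not consumed and won't appear in the result.
Walking the string: at [0:4] → 'mvxp'; at [14:18] → 'vkje'.
Since nothing is captured, `findall` lists the 2 matched substrings directly.

['mvxp', 'vkje']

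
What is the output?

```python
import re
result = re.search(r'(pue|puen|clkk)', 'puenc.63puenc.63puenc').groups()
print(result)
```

Alternation tries branches left to right and keeps the first one that lets the overall match succeed at that position.
Unlike `match`, `search` isn't anchored — it looks for the pattern anywhere in the string.
The match spans [0:3] → 'pue'.
Captured: group 1 = 'pue'.

('pue',)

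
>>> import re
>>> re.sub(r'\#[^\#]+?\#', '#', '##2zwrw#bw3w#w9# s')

'##bw3w# s'

Matches: at [1:8] → '#2zwrw#'; at [12:16] → '#w9#'.
Each match is replaced by '#'.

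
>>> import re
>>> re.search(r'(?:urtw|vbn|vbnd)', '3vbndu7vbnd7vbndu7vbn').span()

Branches in `(...|...)` are attempted left-to-right; the first branch that allows the whole pattern to succeed is taken.
`re.search` scans for the first position where the pattern succeeds.
The match spans [1:4] → 'vbn'.

(1, 4)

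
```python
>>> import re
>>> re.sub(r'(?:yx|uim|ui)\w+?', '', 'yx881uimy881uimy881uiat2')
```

'81881881t2'

Branches in `(...|...)` are attempted left-to-right; the first branch that allows the whole pattern to succeed is taken.
Matches: at [0:3] → 'yx8'; at [5:9] → 'uimy'; at [12:16] → 'uimy'; at [19:22] → 'uia'.
Each match is replaced by ''.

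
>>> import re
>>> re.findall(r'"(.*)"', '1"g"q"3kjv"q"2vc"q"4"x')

['g"q"3kjv"q"2vc"q"4']

With a single group, `findall` returns only what that group captured — 1 item.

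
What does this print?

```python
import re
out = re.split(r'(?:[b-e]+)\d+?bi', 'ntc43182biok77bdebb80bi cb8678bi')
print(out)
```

['nt', 'ok77', ' ', '']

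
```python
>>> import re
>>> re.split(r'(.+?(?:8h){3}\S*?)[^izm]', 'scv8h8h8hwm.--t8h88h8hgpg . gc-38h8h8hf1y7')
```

['', 'scv8h8h8h', '', 'm.--t8h88h8hgpg . gc-38h8h8h', '1y7']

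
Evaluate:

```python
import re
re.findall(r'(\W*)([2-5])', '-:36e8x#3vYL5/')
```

The pattern matches zero or more of a non-word character (captured); then a character in [2-5] (captured).
Walking the string: at [0:3] match '-:3', groups = ('-:', '3'); at [7:9] match '#3', groups = ('#', '3'); at [12:13] match '5', groups = ('', '5').
`findall` packs the 2 group values into a tuple for every match.

[('-:', '3'), ('#', '3'), ('', '5')]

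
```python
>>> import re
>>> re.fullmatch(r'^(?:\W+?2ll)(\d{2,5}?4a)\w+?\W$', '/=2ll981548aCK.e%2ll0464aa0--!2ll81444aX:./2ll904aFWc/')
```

Pattern: anchored at the start of the string; then one or more of a non-word character (lazy), then the literal '2ll' (non-capturing group); then 2 to 5 of a digit (lazy), then the literal '4a' (captured); then one or more of a word character (lazy), then a non-word character; then anchored at the end.
`fullmatch` succeeds only if the pattern covers the string from start to end.
Here there's no way to consume every character, so the call returns None.

None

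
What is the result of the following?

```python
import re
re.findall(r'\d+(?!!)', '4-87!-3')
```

['4', '8', '3']

A negative assertion filters positions out without eating any characters.
Scanning left to right: at [0:1] → '4'; at [2:3] → '8'; at [6:7] → '3'.
Since nothing is captured, `findall` lists the 3 matched substrings directly.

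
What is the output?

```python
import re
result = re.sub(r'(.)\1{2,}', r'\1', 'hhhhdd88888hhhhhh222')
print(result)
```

hdd8h2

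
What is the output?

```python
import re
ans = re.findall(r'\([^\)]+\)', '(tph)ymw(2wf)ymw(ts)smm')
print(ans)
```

['(tph)', '(2wf)', '(ts)']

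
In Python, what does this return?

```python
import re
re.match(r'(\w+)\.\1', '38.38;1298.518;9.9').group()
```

'38.38'

`re.match` only tries the pattern at the start of the string.
The match spans [0:5] → '38.38'.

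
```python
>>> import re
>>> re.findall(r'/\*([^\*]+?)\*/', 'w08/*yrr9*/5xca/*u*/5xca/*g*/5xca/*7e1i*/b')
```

['yrr9', 'u', 'g', '7e1i']

Scanning left to right: at [3:11] match '/*yrr9*/', group 1 = 'yrr9'; at [15:20] match '/*u*/', group 1 = 'u'; at [24:29] match '/*g*/', group 1 = 'g'; at [33:41] match '/*7e1i*/', group 1 = '7e1i'.
One capturing group, so `findall` returns just the captured substring from each match — 4 in all.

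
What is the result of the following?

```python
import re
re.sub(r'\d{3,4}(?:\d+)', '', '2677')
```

''

Every occurrence is swapped for ''.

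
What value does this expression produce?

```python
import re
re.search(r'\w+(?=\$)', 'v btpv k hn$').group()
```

The positive lookaround only admits positions where the adjacent text matches; those characters stay outside the span.
Unlike `match`, `search` isn't anchored — it looks for the pattern anywhere in the string.
The match spans [9:11] → 'hn'.

'hn'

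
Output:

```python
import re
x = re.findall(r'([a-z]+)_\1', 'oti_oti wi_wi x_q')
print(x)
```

['oti', 'wi']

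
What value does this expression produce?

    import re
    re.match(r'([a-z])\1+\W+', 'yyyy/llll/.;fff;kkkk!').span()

(0, 5)

`re.match` only tries the pattern at the start of the string.
The match spans [0:5] → 'yyyy/'.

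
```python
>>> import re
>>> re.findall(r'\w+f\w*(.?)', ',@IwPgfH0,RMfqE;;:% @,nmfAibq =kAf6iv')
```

[',', ';', ' ', '']

The pattern matches one or more of a word character; then a literal 'f', then zero or more of a word character; then optionally any character (captured).
Scanning left to right: at [2:10] match 'IwPgfH0,', group 1 = ','; at [10:16] match 'RMfqE;', group 1 = ';'; at [22:30] match 'nmfAibq ', group 1 = ' '; at [31:37] match 'kAf6iv', group 1 = ''.
`findall` collects group 1 from each match (4 total).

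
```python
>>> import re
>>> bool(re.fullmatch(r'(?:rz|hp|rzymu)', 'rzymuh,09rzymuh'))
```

False

`fullmatch` succeeds only if the pattern covers the string from start to end.
Here there's no way to consume every character, so the call returns None, and `bool(None)` is False.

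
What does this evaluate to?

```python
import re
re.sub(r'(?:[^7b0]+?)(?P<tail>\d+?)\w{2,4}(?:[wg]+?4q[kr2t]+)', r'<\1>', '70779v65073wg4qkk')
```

With the lazy modifier that quantifier settles for the fewest repetitions that let the rest of the pattern succeed (the atoms after it are unaffected and can still be greedy).
`\1` in the replacement pulls in group 1's text for each match.

'7077<6>'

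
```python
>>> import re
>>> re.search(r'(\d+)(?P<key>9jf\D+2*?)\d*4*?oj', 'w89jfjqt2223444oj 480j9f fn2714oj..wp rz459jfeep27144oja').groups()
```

This matches one or more of a digit (captured); then the literal '9jf', then one or more of a non-digit, then zero or more of a literal '2' (lazy) (captured as 'key'); then zero or more of a digit, then zero or more of a literal '4' (lazy), then the literal 'oj'.
A non-greedy quantifier consumes as few characters as it can — just enough that the remainder of the pattern still matches from where it stops; whatever follows it matches normally.
Unlike `match`, `search` isn't anchored — it looks for the pattern anywhere in the string.
The match spans [1:17] → '89jfjqt2223444oj'.
Captured: group 1 = '8', group 2 = '9jfjqt'.

('8', '9jfjqt')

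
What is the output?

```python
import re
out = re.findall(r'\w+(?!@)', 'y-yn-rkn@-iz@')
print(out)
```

['y', 'yn', 'rk', 'i']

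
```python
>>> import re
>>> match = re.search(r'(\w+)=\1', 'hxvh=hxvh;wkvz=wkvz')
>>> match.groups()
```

('hxvh',)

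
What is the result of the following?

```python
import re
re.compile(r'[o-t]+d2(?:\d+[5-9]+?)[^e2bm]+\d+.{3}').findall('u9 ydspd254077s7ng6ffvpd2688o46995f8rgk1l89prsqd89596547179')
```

['spd254077s7ng6ffvpd2688o46']

With no groups in the pattern, `findall` gives back each whole match — 1 here.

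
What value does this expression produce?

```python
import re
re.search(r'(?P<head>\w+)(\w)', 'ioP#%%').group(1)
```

'io'

The pattern matches one or more of a word character (captured as 'head'); then a word character (captured).
`re.search` tries every starting position until one works.
The match spans [0:3] → 'ioP'.
Captured: group 1 = 'io', group 2 = 'P'.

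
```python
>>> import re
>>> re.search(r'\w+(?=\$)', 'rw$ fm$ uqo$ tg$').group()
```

'rw'

Because the assertion is zero-width, the text it checks is not consumed and won't appear in the result.
The match spans [0:2] → 'rw'.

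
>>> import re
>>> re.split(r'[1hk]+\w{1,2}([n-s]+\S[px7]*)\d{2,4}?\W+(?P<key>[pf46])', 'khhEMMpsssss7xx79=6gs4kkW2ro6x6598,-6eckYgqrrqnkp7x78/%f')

This matches one or more of one of [1hk]; then 1 to 2 of a word character; then one or more of a character in [n-s], then a non-whitespace character, then zero or more of one of [px7] (captured); then 2 to 4 of a digit (lazy); then one or more of a non-word character; then one of [pf46] (captured as 'key').
Matches to split on: at [22:37] → 'kkW2ro6x6598,-6'; at [39:56] → 'kYgqrrqnkp7x78/%f'.
Because the pattern has a capturing group, `split` also inserts each captured text between the pieces.

['khhEMMpsssss7xx79=6gs4', 'ro6x', '6', 'ec', 'qrrqnkp7x', 'f', '']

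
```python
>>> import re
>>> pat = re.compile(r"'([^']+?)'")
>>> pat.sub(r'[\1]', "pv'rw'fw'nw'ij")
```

The replacement refers to a captured group, so each match is rewritten using its own captured text.

'pv[rw]fw[nw]ij'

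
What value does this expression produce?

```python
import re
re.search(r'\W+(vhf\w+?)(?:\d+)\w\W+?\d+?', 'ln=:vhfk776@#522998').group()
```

'=:vhfk776@#5'

Pattern: one or more of a non-word character; then the literal 'vhf', then one or more of a word character (lazy) (captured); then one or more of a digit (non-capturing group); then a word character, then one or more of a non-word character (lazy), then one or more of a digit (lazy).
The `?` after the quantifier makes it lazy — it takes as little as possible before letting the rest of the pattern try.
`re.search` scans for the first position where the pattern succeeds.
The match spans [2:14] → '=:vhfk776@#5'.
Captured: group 1 = 'vhfk'.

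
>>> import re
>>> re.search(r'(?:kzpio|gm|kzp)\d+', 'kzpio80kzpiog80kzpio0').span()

`re.search` tries every starting position until one works.
The match spans [0:7] → 'kzpio80'.

(0, 7)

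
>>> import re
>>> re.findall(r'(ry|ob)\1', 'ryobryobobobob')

`\1` is not a pattern — it's the concrete string captured by group 1, re-applied verbatim.
Because there's exactly one group, `findall` drops the full match and keeps group 1 from each hit.

['ob', 'ob']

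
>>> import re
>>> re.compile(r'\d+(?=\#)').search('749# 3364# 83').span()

(0, 3)

The `(?=…)`/`(?<=…)` assertion just peeks at neighbouring text; it doesn't advance the match position.
`re.search` scans for the first position where the pattern succeeds.
The match spans [0:3] → '749'.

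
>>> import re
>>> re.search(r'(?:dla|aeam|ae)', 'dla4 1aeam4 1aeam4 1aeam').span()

(0, 3)

The match spans [0:3] → 'dla'.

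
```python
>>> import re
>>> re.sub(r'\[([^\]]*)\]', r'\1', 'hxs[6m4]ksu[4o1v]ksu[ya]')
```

'hxs6m4ksu4o1vksuya'

Each match is replaced using the text its own group 1 captured.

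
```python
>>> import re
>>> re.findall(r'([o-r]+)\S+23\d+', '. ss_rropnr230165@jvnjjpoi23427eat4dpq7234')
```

['rrop']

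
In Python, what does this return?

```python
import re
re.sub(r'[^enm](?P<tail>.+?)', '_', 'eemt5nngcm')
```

'eem_nn_m'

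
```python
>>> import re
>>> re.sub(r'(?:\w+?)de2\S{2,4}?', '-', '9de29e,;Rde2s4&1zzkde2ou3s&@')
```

The pattern matches one or more of a word character (lazy) (non-capturing group); then the literal 'de2', then 2 to 4 of a non-whitespace character (lazy).
Every occurrence is swapped for '-'.

'-,;-&-3s&@'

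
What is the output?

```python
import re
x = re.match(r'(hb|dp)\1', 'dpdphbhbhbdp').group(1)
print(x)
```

`\1` is not a pattern — it's the concrete string captured by group 1, re-applied verbatim.
`match` is anchored at position 0; if the pattern doesn't fit there, it returns None.
The match spans [0:4] → 'dpdp'.
Captured: group 1 = 'dp'.

dp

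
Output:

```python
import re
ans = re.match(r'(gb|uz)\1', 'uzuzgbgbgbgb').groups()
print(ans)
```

After group 1 captures some text, `\1` only succeeds where that same text appears again.
`re.match` only tries the pattern at the start of the string.
The match spans [0:4] → 'uzuz'.
Captured: group 1 = 'uz'.

('uz',)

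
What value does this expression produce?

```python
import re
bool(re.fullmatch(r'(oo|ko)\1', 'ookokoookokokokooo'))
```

A backreference is literal: `\1` must see the identical characters the first group matched.
`fullmatch` succeeds only if the pattern covers the string from start to end.
Here the pattern can't cover the whole string, so the call returns None, and `bool(None)` is False.

False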